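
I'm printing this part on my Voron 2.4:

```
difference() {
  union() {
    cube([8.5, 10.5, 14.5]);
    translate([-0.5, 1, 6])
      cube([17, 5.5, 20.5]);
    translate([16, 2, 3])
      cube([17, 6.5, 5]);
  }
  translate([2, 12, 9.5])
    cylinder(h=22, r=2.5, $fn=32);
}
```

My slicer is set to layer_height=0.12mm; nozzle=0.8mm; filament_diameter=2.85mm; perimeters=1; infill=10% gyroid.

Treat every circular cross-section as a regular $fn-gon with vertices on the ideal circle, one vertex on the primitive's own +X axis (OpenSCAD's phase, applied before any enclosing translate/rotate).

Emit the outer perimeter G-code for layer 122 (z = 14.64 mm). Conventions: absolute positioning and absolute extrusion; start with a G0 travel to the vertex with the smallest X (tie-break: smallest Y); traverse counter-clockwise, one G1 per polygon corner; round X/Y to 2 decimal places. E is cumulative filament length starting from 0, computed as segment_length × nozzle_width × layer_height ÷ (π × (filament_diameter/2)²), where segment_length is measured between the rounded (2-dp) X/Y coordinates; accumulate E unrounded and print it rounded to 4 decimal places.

At z = 14.64 mm: the cube is not intersected at this z (z outside [0, 14.5]); the cube at (-0.5, 1) (footprint 17×5.5) is included at this height; the cube at (16, 2) is absent (z outside [3, 8]); Merging all regions: only the 17×5.5 cube at (-0.5, 1) is present, so the union is just that shape — 1 connected region; the cylinder at (2, 12): section is a regular 32-gon, circumradius r=2.5; After the difference (first − rest): starting from the result so far, the r=2.5 cylinder at (2, 12) misses the remaining region (no effect) — 1 connected region. The outline is a single polygon with 4 vertices. Extrusion per mm of travel: 0.8 × 0.12 / (π × 1.425²) = 0.015048. Accumulating E over each segment gives final E = 0.6772.

G0 X-0.50 Y1.00 Z14.64
G1 X16.50 Y1.00 E0.2558
G1 X16.50 Y6.50 E0.3386
G1 X-0.50 Y6.50 E0.5944
G1 X-0.50 Y1.00 E0.6772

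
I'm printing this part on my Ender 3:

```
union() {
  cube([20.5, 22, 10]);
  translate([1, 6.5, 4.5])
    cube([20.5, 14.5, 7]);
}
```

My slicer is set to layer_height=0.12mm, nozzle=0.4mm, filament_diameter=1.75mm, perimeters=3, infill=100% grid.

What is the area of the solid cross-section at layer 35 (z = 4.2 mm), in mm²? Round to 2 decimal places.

451.00 mm²

At z = 4.2 mm: the 20.5×22 cube contributes its full rectangle (area 451.00 mm²); the cube at (1, 6.5) does not reach this height (z outside [4.5, 11.5]); Combining (union): only the 20.5×22 cube is present, so the union is just that shape — area = 451.00 mm². Overall, the cross-section is a single solid region. Net area = 451.00 mm².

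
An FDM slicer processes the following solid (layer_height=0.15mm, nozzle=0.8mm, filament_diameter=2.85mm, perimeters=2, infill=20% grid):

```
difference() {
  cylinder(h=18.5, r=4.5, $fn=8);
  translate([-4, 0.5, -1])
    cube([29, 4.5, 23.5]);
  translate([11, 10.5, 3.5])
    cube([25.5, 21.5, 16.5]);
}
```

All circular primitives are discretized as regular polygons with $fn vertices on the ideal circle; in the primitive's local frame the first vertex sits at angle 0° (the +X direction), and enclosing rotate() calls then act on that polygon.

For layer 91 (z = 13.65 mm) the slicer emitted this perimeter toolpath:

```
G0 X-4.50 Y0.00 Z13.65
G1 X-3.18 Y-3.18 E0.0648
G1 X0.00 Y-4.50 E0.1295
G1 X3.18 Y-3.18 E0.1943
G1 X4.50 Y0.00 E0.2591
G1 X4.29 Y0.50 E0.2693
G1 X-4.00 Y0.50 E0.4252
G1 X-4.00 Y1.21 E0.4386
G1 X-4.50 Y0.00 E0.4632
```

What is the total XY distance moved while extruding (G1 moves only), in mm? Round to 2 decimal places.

24.62 mm

Sum the Euclidean lengths of each G1 segment: total = 24.62 mm.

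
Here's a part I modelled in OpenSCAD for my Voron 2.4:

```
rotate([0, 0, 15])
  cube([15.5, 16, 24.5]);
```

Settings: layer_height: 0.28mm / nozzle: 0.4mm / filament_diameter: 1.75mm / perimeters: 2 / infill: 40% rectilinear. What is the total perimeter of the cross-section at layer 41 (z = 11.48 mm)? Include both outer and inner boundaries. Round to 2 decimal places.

At z = 11.48 mm: the cube is present — its section is the full 15.5×16 rectangle (perimeter 63.00 mm); (rotated 15° about Z; rotation is an isometry so areas/perimeters/island counts are preserved). Overall, the cross-section is a single solid region. Total boundary length (outer) = 63.00 mm.

63.00 mm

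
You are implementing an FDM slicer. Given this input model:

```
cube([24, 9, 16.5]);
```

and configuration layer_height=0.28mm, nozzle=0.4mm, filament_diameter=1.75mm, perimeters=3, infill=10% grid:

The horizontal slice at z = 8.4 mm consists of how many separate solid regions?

At z = 8.4 mm: the cube is present — its section is the full 24×9 rectangle. The result has 1 disconnected region.

1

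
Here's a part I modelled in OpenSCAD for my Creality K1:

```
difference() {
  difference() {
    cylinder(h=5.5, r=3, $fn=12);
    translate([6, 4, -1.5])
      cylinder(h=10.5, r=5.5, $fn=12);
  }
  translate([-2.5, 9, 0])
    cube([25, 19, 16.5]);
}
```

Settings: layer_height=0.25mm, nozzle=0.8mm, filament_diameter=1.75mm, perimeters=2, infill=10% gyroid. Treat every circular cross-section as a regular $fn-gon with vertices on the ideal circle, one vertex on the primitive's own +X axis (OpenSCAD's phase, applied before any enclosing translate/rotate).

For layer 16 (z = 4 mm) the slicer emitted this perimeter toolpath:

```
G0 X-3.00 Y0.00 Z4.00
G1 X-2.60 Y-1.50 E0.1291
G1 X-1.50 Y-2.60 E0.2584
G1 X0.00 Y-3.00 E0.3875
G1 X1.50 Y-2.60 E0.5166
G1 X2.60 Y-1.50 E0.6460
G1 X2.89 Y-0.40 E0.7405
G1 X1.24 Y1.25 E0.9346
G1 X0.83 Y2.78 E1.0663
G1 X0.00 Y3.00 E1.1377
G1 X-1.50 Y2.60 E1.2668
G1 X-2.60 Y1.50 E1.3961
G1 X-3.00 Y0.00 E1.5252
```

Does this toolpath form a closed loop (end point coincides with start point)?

yes

Start point (G0): (-3.00, 0.00). End point (last G1): the path returns to the start — closed.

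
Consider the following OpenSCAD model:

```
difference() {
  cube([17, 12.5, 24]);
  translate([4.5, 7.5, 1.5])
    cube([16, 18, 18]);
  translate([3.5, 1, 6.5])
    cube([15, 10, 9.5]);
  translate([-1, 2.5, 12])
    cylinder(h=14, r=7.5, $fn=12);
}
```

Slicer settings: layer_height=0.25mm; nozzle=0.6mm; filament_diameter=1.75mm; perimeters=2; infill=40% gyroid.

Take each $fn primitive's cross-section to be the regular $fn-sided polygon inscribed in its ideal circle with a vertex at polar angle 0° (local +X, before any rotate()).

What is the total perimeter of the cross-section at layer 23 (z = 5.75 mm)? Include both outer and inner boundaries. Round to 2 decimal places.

59.00 mm

At z = 5.75 mm: the cube is present — its section is the full 17×12.5 rectangle (perimeter 59.00 mm); the 16×18 cube at (4.5, 7.5) contributes its full rectangle (perimeter 68.00 mm); the cube at (3.5, 1) does not reach this height (z outside [6.5, 16]); the cylinder at (-1, 2.5) does not reach this height (z outside [12, 26]); After the difference (first − rest): starting from the 17×12.5 cube, the 16×18 cube at (4.5, 7.5) partially overlaps it — only the 62.50 mm² overlap (of its 288.00 mm²) is removed, clipping the outline — boundary = 59.00 mm. Overall, the cross-section is a single solid region. Total boundary length (outer) = 59.00 mm.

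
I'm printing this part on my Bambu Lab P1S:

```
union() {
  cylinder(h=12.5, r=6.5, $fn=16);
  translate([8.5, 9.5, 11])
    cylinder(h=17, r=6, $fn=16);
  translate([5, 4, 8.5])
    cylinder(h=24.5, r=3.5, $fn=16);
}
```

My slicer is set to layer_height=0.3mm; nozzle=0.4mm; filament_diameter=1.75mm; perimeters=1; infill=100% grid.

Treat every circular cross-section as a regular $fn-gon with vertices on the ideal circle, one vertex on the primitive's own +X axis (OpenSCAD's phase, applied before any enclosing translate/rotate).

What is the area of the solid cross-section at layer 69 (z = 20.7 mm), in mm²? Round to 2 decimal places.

At z = 20.7 mm: the cylinder is absent (z outside [0, 12.5]); the cylinder at (8.5, 9.5): section is a regular 16-gon, circumradius r=6 (area = (16/2)·6.000²·sin(360°/16) = 110.21 mm²); the r=3.5 cylinder at (5, 4) contributes a regular 16-gon of circumradius 3.5 (area = (16/2)·3.500²·sin(360°/16) = 37.50 mm²); Taking the union: the regions partially overlap — summed areas 147.72 mm² minus the doubly-counted overlap 12.56 mm² gives 135.16 mm² — area = 135.16 mm². Overall, the cross-section is a single solid region. Net area = 135.16 mm².

135.16 mm²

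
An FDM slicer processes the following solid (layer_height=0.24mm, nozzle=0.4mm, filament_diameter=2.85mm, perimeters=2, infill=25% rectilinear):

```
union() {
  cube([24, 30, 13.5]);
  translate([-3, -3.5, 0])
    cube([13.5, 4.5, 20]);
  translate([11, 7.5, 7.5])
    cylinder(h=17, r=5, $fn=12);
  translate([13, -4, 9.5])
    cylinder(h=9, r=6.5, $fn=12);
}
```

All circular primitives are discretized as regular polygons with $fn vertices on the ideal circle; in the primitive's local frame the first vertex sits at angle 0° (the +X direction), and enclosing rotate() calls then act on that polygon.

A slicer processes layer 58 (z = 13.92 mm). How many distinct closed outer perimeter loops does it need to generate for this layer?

At z = 13.92 mm: the cube does not reach this height (z outside [0, 13.5]); the cube at (-3, -3.5) is present — its section is the full 13.5×4.5 rectangle; the r=5 cylinder at (11, 7.5) contributes a regular 12-gon of circumradius 5; the cylinder at (13, -4): section is a regular 12-gon, circumradius r=6.5; Taking the union: the regions partially overlap (shared area 13.56 mm²), so overlapping operands fuse into one piece — 2 connected regions. The result has 2 disconnected regions.

2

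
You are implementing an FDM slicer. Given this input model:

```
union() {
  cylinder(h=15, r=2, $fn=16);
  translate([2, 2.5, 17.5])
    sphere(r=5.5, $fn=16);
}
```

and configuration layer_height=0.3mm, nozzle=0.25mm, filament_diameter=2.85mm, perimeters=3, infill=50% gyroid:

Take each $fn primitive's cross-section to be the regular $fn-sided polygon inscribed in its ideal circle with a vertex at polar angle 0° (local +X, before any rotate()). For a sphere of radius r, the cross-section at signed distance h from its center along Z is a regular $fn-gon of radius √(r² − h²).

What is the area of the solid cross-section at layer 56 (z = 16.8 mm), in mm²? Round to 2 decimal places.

At z = 16.8 mm: the cylinder does not reach this height (z outside [0, 15]); the sphere at (2, 2.5): section is a regular 16-gon, circumradius = √(r²−h²) = √(5.5²−0.7²) = 5.455 (area = (16/2)·5.455²·sin(360°/16) = 91.11 mm²); Merging all regions: only the r=5.5 sphere at (2, 2.5) is present, so the union is just that shape — area = 91.11 mm². Overall, the cross-section is a single solid region. Net area = 91.11 mm².

91.11 mm²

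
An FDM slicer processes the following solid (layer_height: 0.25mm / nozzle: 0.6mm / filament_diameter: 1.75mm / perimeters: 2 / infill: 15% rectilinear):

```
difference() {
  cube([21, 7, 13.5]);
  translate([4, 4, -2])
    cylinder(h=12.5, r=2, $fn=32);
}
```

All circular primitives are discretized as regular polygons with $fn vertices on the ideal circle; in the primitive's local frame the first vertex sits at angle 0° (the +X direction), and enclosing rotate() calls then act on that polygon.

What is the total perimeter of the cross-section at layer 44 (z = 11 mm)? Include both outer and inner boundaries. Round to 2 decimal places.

At z = 11 mm: the cube (footprint 21×7) is included at this height (perimeter 56.00 mm); the cylinder at (4, 4) does not reach this height (z outside [-2, 10.5]); After the difference (first − rest): none of the subtracted shapes is present at this height, so the 21×7 cube is unchanged — boundary = 56.00 mm. Overall, the cross-section is a single solid region. Total boundary length (outer) = 56.00 mm.

56.00 mm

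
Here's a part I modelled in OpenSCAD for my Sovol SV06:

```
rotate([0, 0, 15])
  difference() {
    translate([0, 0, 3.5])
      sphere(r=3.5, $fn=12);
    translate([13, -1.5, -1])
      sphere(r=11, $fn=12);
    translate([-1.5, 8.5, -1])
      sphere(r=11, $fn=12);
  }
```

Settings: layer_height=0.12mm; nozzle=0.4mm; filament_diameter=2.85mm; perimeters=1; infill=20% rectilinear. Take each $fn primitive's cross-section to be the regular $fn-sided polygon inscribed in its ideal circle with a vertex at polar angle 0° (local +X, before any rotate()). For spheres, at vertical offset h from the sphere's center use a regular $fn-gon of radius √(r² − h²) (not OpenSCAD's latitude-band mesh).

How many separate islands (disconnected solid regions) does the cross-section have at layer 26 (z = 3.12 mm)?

At z = 3.12 mm: the r=3.5 sphere contributes a regular 12-gon of circumradius √(3.5²−0.38²) = 3.479; the r=11 sphere at (13, -1.5) contributes a regular 12-gon of circumradius √(11²−4.12²) = 10.199; the r=11 sphere at (-1.5, 8.5) slices to a regular 12-gon of circumradius 10.199 (√(r²−h²) with h=4.12 from center); Subtracting the remaining from the first: starting from the r=3.5 sphere, the r=11 sphere at (13, -1.5) partially overlaps it — only the 0.55 mm² overlap (of its 312.08 mm²) is removed, clipping the outline; the r=11 sphere at (-1.5, 8.5) partially overlaps it — only the 25.73 mm² overlap (of its 312.08 mm²) is removed, clipping the outline — 1 connected region; (whole slice rotated 15° about Z — lengths, areas and connectivity unchanged). Overall, the cross-section is a single solid region. Island count = 1.

1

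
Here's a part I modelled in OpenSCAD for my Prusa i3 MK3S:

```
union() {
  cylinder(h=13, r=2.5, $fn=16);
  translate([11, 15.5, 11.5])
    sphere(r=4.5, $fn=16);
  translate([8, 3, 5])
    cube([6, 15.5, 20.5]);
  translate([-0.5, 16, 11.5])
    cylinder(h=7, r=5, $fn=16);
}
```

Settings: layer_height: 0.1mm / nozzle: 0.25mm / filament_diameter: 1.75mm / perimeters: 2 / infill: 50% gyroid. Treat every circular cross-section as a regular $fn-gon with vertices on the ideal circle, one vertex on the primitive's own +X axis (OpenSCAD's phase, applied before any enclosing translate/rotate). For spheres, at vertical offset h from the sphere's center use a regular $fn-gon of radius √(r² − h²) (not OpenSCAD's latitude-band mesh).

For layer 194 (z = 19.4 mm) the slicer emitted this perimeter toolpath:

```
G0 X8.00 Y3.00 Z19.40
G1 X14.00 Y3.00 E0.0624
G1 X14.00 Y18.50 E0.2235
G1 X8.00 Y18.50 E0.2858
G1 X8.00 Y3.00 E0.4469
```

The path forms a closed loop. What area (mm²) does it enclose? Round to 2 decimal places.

Apply the shoelace formula to the sequence of (X, Y) vertices; enclosed area = 93.00 mm².

93.00 mm²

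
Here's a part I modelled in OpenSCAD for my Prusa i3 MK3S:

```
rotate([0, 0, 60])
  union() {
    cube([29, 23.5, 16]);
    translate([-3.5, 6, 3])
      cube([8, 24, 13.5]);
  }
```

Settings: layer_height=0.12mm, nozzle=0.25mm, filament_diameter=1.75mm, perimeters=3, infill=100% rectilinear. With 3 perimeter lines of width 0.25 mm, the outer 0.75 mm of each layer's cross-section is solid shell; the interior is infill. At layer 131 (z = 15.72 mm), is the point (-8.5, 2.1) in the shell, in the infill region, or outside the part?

infill

At z = 15.72 mm: the 29×23.5 cube contributes its full rectangle; the cube at (-3.5, 6) is present — its section is the full 8×24 rectangle; Combining (union): the regions partially overlap (shared area 78.75 mm²), so overlapping operands fuse into one piece — 1 connected region; (whole slice rotated 60° about Z — lengths, areas and connectivity unchanged). Overall, the cross-section is a single solid region. Undo the 60° rotation: the query point maps to (-2.431, 8.411) in the un-rotated model frame. The nearest boundary edge runs (-3.50, 6.00)→(-3.50, 30.00); distance from the point to it = 1.07 mm. The point is inside the cross-section and 1.07 mm from the nearest boundary — more than the 0.75 mm shell width (3 × 0.25), so it's in the infill interior.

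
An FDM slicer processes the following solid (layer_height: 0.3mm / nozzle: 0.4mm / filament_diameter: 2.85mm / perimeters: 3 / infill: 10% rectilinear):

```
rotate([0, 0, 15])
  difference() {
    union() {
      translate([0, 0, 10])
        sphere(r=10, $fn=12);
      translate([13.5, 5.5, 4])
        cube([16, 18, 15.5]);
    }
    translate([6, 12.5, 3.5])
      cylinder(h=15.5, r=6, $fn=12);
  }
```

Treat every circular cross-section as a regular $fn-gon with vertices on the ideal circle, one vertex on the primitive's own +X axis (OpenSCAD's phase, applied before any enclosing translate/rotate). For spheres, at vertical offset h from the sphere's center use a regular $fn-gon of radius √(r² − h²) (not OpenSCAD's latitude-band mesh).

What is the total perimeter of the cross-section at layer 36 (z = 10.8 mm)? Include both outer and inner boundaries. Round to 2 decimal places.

At z = 10.8 mm: the r=10 sphere contributes a regular 12-gon of circumradius √(10²−0.8²) = 9.968 (perimeter = 2·12·9.968·sin(180°/12) = 61.92 mm); the cube at (13.5, 5.5) (footprint 16×18) is included at this height (perimeter 68.00 mm); Taking the union: the 2 present regions are separate (no shared area or edge), so areas and boundary lengths simply add and each stays a separate island — boundary = 129.92 mm; the cylinder at (6, 12.5): section is a regular 12-gon, circumradius r=6 (perimeter = 2·12·6.000·sin(180°/12) = 37.27 mm); After the difference (first − rest): starting from the result so far, the r=6 cylinder at (6, 12.5) partially overlaps it — only the 8.02 mm² overlap (of its 108.00 mm²) is removed, clipping the outline — boundary = 130.24 mm; (rotated 15° about Z; rotation is an isometry so areas/perimeters/island counts are preserved). Overall, the cross-section has 2 separate islands. Total boundary length (outer) = 130.24 mm.

130.24 mm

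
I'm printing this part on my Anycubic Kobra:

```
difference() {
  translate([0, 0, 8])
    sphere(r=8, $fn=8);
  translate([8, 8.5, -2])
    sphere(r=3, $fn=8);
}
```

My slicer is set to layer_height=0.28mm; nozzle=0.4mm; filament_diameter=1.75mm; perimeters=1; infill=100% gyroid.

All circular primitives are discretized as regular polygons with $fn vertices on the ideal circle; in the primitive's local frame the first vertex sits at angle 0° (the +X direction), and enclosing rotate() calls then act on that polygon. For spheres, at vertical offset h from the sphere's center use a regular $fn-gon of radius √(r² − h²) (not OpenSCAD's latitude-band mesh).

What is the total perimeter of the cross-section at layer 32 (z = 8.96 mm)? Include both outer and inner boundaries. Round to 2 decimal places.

48.63 mm

At z = 8.96 mm: the r=8 sphere slices to a regular 8-gon of circumradius 7.942 (√(r²−h²) with h=0.96 from center) (perimeter = 2·8·7.942·sin(180°/8) = 48.63 mm); the sphere at (8, 8.5) does not reach this height (|z−center|=10.960 > r=3); After the difference (first − rest): none of the subtracted shapes is present at this height, so the r=8 sphere is unchanged — boundary = 48.63 mm. Overall, the cross-section is a single solid region. Total boundary length (outer) = 48.63 mm.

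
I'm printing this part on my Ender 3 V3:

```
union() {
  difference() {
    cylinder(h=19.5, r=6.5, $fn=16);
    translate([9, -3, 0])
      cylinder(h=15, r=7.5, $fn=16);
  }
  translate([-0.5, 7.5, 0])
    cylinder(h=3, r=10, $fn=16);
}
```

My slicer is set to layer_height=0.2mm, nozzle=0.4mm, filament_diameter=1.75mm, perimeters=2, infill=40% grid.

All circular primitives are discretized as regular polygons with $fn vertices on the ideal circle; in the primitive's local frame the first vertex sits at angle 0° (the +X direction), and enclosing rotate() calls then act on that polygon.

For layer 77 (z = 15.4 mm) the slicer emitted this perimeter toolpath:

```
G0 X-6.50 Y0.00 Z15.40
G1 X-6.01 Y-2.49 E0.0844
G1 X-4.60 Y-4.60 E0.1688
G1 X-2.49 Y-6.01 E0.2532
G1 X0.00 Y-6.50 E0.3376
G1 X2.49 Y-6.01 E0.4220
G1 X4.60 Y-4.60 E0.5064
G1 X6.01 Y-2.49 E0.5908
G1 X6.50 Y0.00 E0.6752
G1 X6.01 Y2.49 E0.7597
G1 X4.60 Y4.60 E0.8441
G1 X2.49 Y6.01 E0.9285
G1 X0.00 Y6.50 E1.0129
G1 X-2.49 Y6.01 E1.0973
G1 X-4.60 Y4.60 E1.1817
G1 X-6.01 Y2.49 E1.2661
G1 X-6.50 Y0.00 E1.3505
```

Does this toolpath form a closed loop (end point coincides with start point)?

yes

Start point (G0): (-6.50, 0.00). End point (last G1): the path returns to the start — closed.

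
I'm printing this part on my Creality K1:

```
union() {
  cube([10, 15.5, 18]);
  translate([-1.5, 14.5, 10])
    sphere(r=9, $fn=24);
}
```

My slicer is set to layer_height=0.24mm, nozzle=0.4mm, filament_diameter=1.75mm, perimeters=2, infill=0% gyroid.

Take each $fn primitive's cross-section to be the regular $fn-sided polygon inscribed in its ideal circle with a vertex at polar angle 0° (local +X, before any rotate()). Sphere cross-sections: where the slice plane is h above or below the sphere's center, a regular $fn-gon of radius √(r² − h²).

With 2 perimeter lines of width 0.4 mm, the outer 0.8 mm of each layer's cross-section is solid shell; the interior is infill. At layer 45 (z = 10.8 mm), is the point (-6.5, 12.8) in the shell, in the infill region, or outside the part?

infill

At z = 10.8 mm: the cube is present — its section is the full 10×15.5 rectangle; the r=9 sphere at (-1.5, 14.5) slices to a regular 24-gon of circumradius 8.964 (√(r²−h²) with h=0.8 from center); Taking the union: the regions partially overlap (shared area 56.50 mm²), so overlapping operands fuse into one piece — 1 connected region. Overall, the cross-section is a single solid region. The nearest boundary edge runs (-9.26, 10.02)→(-10.16, 12.18); distance from the point to it = 3.62 mm. The point is inside the cross-section and 3.62 mm from the nearest boundary — more than the 0.8 mm shell width (2 × 0.4), so it's in the infill interior.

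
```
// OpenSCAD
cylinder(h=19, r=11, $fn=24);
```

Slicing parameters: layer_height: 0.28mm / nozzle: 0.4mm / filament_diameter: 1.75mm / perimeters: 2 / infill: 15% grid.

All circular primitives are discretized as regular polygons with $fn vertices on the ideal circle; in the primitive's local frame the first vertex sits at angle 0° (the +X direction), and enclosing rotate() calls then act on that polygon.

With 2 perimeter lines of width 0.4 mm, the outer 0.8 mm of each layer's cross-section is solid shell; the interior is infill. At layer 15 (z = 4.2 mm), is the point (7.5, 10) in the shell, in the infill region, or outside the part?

At z = 4.2 mm: the r=11 cylinder gives a regular 24-gon of circumradius 11 (constant along its height). Overall, the cross-section is a single solid region. The nearest boundary edge runs (7.78, 7.78)→(5.50, 9.53); distance from the point to it = 1.59 mm. The point is not inside any of the regions above, so it lies outside the cross-section (1.59 mm from the nearest boundary).

outside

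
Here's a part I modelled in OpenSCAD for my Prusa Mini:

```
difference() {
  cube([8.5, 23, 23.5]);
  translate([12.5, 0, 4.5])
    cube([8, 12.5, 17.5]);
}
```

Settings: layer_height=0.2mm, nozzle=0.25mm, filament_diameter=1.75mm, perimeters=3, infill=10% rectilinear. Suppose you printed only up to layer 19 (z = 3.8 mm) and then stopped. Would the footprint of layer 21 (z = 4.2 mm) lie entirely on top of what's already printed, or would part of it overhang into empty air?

Compare the two slices. At z = 3.8: the cube (footprint 8.5×23) is included at this height (area 195.50 mm²); the cube at (12.5, 0) does not reach this height (z outside [4.5, 22]); After the difference (first − rest): none of the subtracted shapes is present at this height, so the 8.5×23 cube is unchanged — area = 195.50 mm². At z = 4.2: the cube (footprint 8.5×23) is included at this height (area 195.50 mm²); the cube at (12.5, 0) does not reach this height (z outside [4.5, 22]); Taking the first minus the rest: none of the subtracted shapes is present at this height, so the 8.5×23 cube is unchanged — area = 195.50 mm². Checking containment: the cross-section at z = 4.2 is a subset of the cross-section at z = 3.8.

entirely on top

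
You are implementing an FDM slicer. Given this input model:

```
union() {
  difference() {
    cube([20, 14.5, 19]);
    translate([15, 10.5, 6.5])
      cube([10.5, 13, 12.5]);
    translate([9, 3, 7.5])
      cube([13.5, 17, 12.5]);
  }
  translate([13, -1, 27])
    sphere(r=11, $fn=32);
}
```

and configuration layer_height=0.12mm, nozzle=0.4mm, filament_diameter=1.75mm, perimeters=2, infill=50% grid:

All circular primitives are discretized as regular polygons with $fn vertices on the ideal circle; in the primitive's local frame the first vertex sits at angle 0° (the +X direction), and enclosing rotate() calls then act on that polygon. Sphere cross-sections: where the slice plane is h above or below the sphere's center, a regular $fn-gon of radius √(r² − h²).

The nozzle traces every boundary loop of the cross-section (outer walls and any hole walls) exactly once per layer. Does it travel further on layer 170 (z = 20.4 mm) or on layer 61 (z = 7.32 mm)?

Layer 170 (z = 20.4): the cube is not intersected at this z (z outside [0, 19]); the cube at (15, 10.5) is not intersected at this z (z outside [6.5, 19]); the cube at (9, 3) is absent (z outside [7.5, 20]); After the difference (first − rest): the first operand is absent here, so nothing remains; the r=11 sphere at (13, -1) slices to a regular 32-gon of circumradius 8.800 (√(r²−h²) with h=6.6 from center) (perimeter = 2·32·8.800·sin(180°/32) = 55.20 mm); Combining (union): only the r=11 sphere at (13, -1) is present, so the union is just that shape — boundary = 55.20 mm. So its perimeter = 55.20 mm. Layer 61 (z = 7.32): the 20×14.5 cube contributes its full rectangle (perimeter 69.00 mm); the cube at (15, 10.5) (footprint 10.5×13) is included at this height (perimeter 47.00 mm); the cube at (9, 3) is absent (z outside [7.5, 20]); Taking the first minus the rest: starting from the 20×14.5 cube, the 10.5×13 cube at (15, 10.5) partially overlaps it — only the 20.00 mm² overlap (of its 136.50 mm²) is removed, clipping the outline — boundary = 69.00 mm; the sphere at (13, -1) does not reach this height (|z−center|=19.680 > r=11); Taking the union: only that combined region is present, so the union is just that shape — boundary = 69.00 mm. So its perimeter = 69.00 mm. Layer 61 is larger (69.00 vs 55.20 mm).

layer 61 (z = 7.32 mm)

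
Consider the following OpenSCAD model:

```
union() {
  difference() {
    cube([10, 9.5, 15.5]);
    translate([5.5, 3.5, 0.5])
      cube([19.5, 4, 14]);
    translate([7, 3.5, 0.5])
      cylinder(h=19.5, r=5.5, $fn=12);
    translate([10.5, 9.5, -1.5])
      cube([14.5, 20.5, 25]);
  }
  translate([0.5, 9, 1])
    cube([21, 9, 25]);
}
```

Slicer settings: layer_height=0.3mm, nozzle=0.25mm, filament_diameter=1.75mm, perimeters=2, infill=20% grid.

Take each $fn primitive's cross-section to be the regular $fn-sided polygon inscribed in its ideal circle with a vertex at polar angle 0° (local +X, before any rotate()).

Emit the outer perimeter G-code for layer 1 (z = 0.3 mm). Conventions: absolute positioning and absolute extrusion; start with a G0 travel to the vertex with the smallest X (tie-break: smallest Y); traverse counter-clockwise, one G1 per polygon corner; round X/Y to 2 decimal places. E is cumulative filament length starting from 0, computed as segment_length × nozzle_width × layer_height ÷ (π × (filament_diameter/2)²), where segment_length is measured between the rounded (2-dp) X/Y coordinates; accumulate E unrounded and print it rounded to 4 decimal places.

At z = 0.3 mm: the cube (footprint 10×9.5) is included at this height; the cube at (5.5, 3.5) is absent (z outside [0.5, 14.5]); the cylinder at (7, 3.5) is not intersected at this z (z outside [0.5, 20]); the 14.5×20.5 cube at (10.5, 9.5) contributes its full rectangle; Taking the first minus the rest: starting from the 10×9.5 cube, the 14.5×20.5 cube at (10.5, 9.5) misses the remaining region (no effect) — 1 connected region; the cube at (0.5, 9) does not reach this height (z outside [1, 26]); Taking the union: only the result so far is present, so the union is just that shape — 1 connected region. The outline is a single polygon with 4 vertices. Extrusion per mm of travel: 0.25 × 0.3 / (π × 0.875²) = 0.031181. Accumulating E over each segment gives final E = 1.2161.

G0 X0.00 Y0.00 Z0.30
G1 X10.00 Y0.00 E0.3118
G1 X10.00 Y9.50 E0.6080
G1 X0.00 Y9.50 E0.9199
G1 X0.00 Y0.00 E1.2161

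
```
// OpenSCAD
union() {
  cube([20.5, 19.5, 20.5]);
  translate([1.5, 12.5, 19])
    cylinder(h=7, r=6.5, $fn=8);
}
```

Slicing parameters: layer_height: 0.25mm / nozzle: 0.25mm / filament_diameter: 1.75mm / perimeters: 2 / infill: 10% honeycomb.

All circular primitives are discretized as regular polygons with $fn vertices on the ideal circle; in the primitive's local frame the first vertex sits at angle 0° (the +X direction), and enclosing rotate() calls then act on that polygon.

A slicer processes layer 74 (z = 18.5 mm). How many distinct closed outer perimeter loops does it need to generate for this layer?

At z = 18.5 mm: the cube (footprint 20.5×19.5) is included at this height; the cylinder at (1.5, 12.5) is not intersected at this z (z outside [19, 26]); Taking the union: only the 20.5×19.5 cube is present, so the union is just that shape — 1 connected region. The result has 1 disconnected region.

1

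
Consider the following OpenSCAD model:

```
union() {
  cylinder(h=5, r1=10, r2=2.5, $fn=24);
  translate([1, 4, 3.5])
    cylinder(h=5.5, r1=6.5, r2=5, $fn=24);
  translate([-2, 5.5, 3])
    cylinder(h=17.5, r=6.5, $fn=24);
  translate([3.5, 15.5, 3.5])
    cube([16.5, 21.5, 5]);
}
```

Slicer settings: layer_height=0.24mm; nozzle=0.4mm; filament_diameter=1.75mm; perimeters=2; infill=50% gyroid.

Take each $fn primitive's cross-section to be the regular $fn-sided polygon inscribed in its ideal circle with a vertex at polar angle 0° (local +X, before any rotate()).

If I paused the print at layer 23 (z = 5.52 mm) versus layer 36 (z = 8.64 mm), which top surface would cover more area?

layer 23 (z = 5.52 mm)

Layer 23 (z = 5.52): the cone does not reach this height (z outside [0, 5]); the cone at (1, 4): at t=0.367 of its height the radius interpolates to r₁+(r₂−r₁)t = 5.949, giving a regular 24-gon of that circumradius (area = (24/2)·5.949²·sin(360°/24) = 109.92 mm²); the cylinder at (-2, 5.5): section is a regular 24-gon, circumradius r=6.5 (area = (24/2)·6.500²·sin(360°/24) = 131.22 mm²); the cube at (3.5, 15.5) (footprint 16.5×21.5) is included at this height (area 354.75 mm²); Taking the union: the regions partially overlap — summed areas 595.89 mm² minus the doubly-counted overlap 78.99 mm² gives 516.90 mm² — area = 516.90 mm². So its area = 516.90 mm². Layer 36 (z = 8.64): the cone is absent (z outside [0, 5]); the cone at (1, 4) contributes a regular 24-gon of circumradius 5.098 (interpolated between r1=6.5 and r2=5 at t=0.935) (area = (24/2)·5.098²·sin(360°/24) = 80.73 mm²); the r=6.5 cylinder at (-2, 5.5) gives a regular 24-gon of circumradius 6.5 (constant along its height) (area = (24/2)·6.500²·sin(360°/24) = 131.22 mm²); the cube at (3.5, 15.5) does not reach this height (z outside [3.5, 8.5]); Taking the union: the regions partially overlap — summed areas 211.95 mm² minus the doubly-counted overlap 64.32 mm² gives 147.63 mm² — area = 147.63 mm². So its area = 147.63 mm². Layer 23 is larger (516.90 vs 147.63 mm²).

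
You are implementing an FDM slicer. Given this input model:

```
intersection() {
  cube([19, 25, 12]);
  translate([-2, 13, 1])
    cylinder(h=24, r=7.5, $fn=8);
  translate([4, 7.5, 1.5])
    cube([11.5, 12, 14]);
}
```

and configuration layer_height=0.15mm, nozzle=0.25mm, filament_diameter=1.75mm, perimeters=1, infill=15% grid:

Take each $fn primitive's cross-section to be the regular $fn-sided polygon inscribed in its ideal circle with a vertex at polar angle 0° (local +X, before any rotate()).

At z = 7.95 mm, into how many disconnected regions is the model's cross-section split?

At z = 7.95 mm: the cube is present — its section is the full 19×25 rectangle; the cylinder at (-2, 13): section is a regular 8-gon, circumradius r=7.5; the cube at (4, 7.5) is present — its section is the full 11.5×12 rectangle; Keeping only the common overlap: the r=7.5 cylinder at (-2, 13) partially overlaps the 19×25 cube; clipping to the common part keeps 51.21 mm²; the 11.5×12 cube at (4, 7.5) partially overlaps the running intersection; clipping to the common part keeps 5.43 mm² — 1 connected region. The result has 1 disconnected region.

1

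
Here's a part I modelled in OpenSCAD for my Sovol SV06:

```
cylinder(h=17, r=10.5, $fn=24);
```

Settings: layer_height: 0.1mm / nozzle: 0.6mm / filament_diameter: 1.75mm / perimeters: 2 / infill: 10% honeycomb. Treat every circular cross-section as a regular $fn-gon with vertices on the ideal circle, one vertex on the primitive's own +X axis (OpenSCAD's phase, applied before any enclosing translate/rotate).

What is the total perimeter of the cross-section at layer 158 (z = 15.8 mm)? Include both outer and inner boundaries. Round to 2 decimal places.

65.79 mm

At z = 15.8 mm: the r=10.5 cylinder gives a regular 24-gon of circumradius 10.5 (constant along its height) (perimeter = 2·24·10.500·sin(180°/24) = 65.79 mm). Overall, the cross-section is a single solid region. Total boundary length (outer) = 65.79 mm.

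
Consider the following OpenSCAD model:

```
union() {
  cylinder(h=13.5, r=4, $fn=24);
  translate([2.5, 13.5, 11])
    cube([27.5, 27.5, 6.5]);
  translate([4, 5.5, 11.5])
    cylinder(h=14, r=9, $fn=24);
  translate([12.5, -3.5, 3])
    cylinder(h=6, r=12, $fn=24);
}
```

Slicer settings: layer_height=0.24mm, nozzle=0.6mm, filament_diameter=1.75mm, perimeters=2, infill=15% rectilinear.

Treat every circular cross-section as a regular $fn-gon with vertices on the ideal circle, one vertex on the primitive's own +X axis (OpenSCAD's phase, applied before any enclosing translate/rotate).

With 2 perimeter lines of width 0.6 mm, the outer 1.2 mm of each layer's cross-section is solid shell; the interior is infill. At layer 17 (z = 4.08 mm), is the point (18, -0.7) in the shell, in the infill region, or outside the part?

At z = 4.08 mm: the r=4 cylinder contributes a regular 24-gon of circumradius 4; the cube at (2.5, 13.5) is not intersected at this z (z outside [11, 17.5]); the cylinder at (4, 5.5) does not reach this height (z outside [11.5, 25.5]); the r=12 cylinder at (12.5, -3.5) gives a regular 24-gon of circumradius 12 (constant along its height); Merging all regions: the regions partially overlap (shared area 15.16 mm²), so overlapping operands fuse into one piece — 1 connected region. Overall, the cross-section is a single solid region. The nearest boundary edge runs (22.89, 2.50)→(24.09, -0.39); distance from the point to it = 5.74 mm. The point is inside the cross-section and 5.74 mm from the nearest boundary — more than the 1.2 mm shell width (2 × 0.6), so it's in the infill interior.

infill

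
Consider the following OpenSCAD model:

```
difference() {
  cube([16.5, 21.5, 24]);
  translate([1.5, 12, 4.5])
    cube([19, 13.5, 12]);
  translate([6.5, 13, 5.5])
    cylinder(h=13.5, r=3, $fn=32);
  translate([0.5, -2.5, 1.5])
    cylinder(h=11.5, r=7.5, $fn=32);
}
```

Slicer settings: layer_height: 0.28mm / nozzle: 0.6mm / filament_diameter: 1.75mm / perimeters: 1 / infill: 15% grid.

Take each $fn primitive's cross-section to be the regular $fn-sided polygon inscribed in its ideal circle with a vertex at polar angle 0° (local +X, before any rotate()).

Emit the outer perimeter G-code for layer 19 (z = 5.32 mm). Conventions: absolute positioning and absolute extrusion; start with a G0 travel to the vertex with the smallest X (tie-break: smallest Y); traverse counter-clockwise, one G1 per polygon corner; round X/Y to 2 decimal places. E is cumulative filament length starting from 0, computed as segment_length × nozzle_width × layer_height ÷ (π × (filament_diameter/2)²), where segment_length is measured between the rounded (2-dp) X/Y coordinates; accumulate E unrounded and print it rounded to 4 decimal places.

At z = 5.32 mm: the cube (footprint 16.5×21.5) is included at this height; the 19×13.5 cube at (1.5, 12) contributes its full rectangle; the cylinder at (6.5, 13) does not reach this height (z outside [5.5, 19]); the r=7.5 cylinder at (0.5, -2.5) gives a regular 32-gon of circumradius 7.5 (constant along its height); Taking the first minus the rest: starting from the 16.5×21.5 cube, the 19×13.5 cube at (1.5, 12) partially overlaps it — only the 142.50 mm² overlap (of its 256.50 mm²) is removed, clipping the outline; the r=7.5 cylinder at (0.5, -2.5) partially overlaps it — only the 28.05 mm² overlap (of its 175.58 mm²) is removed, clipping the outline — 1 connected region. The outline is a single polygon with 14 vertices. Extrusion per mm of travel: 0.6 × 0.28 / (π × 0.875²) = 0.069846. Accumulating E over each segment gives final E = 5.1143.

G0 X0.00 Y4.95 Z5.32
G1 X0.50 Y5.00 E0.0351
G1 X1.96 Y4.86 E0.1375
G1 X3.37 Y4.43 E0.2405
G1 X4.67 Y3.74 E0.3433
G1 X5.80 Y2.80 E0.4460
G1 X6.74 Y1.67 E0.5486
G1 X7.43 Y0.37 E0.6514
G1 X7.54 Y0.00 E0.6784
G1 X16.50 Y0.00 E1.3042
G1 X16.50 Y12.00 E2.1424
G1 X1.50 Y12.00 E3.1901
G1 X1.50 Y21.50 E3.8536
G1 X0.00 Y21.50 E3.9584
G1 X0.00 Y4.95 E5.1143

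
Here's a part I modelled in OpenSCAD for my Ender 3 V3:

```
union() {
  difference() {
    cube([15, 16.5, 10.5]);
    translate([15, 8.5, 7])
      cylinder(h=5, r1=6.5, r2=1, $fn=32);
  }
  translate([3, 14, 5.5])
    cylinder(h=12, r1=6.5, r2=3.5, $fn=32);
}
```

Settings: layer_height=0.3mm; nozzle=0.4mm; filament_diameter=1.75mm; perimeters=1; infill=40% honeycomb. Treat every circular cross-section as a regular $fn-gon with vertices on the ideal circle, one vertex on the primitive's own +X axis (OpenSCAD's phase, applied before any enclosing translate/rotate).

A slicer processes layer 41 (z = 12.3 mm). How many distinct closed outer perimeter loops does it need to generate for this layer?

At z = 12.3 mm: the cube is not intersected at this z (z outside [0, 10.5]); the cone at (15, 8.5) is not intersected at this z (z outside [7, 12]); Subtracting the remaining from the first: the first operand is absent here, so nothing remains; the cone at (3, 14) (r1=6.5→r2=3.5) has section circumradius 4.800 here — a regular 32-gon; Combining (union): only the cone at (3, 14) is present, so the union is just that shape — 1 connected region. The result has 1 disconnected region.

1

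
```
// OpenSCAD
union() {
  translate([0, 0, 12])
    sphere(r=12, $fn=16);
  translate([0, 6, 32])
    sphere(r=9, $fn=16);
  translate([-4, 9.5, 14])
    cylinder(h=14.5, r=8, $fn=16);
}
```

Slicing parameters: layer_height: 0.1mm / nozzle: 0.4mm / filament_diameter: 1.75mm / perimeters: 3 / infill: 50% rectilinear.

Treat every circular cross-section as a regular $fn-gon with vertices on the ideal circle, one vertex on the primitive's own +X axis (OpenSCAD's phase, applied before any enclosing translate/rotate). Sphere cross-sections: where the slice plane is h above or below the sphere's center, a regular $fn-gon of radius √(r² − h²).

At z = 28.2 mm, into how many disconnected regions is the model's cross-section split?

At z = 28.2 mm: the sphere is not intersected at this z (|z−center|=16.200 > r=12); the sphere at (0, 6): section is a regular 16-gon, circumradius = √(r²−h²) = √(9²−3.8²) = 8.158; the cylinder at (-4, 9.5): section is a regular 16-gon, circumradius r=8; Combining (union): the regions partially overlap (shared area 116.65 mm²), so overlapping operands fuse into one piece — 1 connected region. The result has 1 disconnected region.

1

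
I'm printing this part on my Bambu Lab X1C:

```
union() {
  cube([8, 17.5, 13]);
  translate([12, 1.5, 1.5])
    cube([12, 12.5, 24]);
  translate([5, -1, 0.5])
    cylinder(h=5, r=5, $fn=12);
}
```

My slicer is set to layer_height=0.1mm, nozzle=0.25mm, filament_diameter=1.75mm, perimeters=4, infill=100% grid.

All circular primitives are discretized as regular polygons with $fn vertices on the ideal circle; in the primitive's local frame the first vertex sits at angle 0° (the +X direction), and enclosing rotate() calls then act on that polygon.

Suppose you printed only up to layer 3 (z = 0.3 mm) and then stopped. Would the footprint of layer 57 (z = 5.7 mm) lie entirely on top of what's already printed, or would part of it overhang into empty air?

part overhangs

Compare the two slices. At z = 0.3: the 8×17.5 cube contributes its full rectangle (area 140.00 mm²); the cube at (12, 1.5) is absent (z outside [1.5, 25.5]); the cylinder at (5, -1) is not intersected at this z (z outside [0.5, 5.5]); Merging all regions: only the 8×17.5 cube is present, so the union is just that shape — area = 140.00 mm². At z = 5.7: the 8×17.5 cube contributes its full rectangle (area 140.00 mm²); the 12×12.5 cube at (12, 1.5) contributes its full rectangle (area 150.00 mm²); the cylinder at (5, -1) is absent (z outside [0.5, 5.5]); Combining (union): the 2 present regions are separate (no shared area or edge), so areas and boundary lengths simply add and each stays a separate island — area = 290.00 mm². Checking containment: at z = 5.7 the cross-section extends beyond the z = 0.3 cross-section by about 150.00 mm².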